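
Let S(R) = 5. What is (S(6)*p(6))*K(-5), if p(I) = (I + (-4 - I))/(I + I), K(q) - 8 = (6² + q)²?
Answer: -1615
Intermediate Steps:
K(q) = 8 + (36 + q)² (K(q) = 8 + (6² + q)² = 8 + (36 + q)²)
p(I) = -2/I (p(I) = -4*1/(2*I) = -2/I)
(S(6)*p(6))*K(-5) = (5*(-2/6))*(8 + (36 - 5)²) = (5*(-2*⅙))*(8 + 31²) = (5*(-⅓))*(8 + 961) = -5/3*969 = -1615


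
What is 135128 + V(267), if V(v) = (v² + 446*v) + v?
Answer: 325766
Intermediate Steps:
V(v) = v² + 447*v
135128 + V(267) = 135128 + 267*(447 + 267) = 135128 + 267*714 = 135128 + 190638 = 325766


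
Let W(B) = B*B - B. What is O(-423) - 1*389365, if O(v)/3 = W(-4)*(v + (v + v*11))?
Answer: -719305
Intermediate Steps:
W(B) = B**2 - B
O(v) = 780*v (O(v) = 3*((-4*(-1 - 4))*(v + (v + v*11))) = 3*((-4*(-5))*(v + (v + 11*v))) = 3*(20*(v + 12*v)) = 3*(20*(13*v)) = 3*(260*v) = 780*v)
O(-423) - 1*389365 = 780*(-423) - 1*389365 = -329940 - 389365 = -719305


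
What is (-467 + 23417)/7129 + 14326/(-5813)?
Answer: 31278296/41440877 ≈ 0.75477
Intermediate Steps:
(-467 + 23417)/7129 + 14326/(-5813) = 22950*(1/7129) + 14326*(-1/5813) = 22950/7129 - 14326/5813 = 31278296/41440877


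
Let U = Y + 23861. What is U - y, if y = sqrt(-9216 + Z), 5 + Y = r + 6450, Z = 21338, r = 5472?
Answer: 35778 - sqrt(12122) ≈ 35668.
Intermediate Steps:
Y = 11917 (Y = -5 + (5472 + 6450) = -5 + 11922 = 11917)
y = sqrt(12122) (y = sqrt(-9216 + 21338) = sqrt(12122) ≈ 110.10)
U = 35778 (U = 11917 + 23861 = 35778)
U - y = 35778 - sqrt(12122)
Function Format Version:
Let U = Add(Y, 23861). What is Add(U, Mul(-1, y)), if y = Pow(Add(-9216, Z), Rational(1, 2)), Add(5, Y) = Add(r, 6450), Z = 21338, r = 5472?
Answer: Add(35778, Mul(-1, Pow(12122, Rational(1, 2)))) ≈ 35668.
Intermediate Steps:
Y = 11917 (Y = Add(-5, Add(5472, 6450)) = Add(-5, 11922) = 11917)
y = Pow(12122, Rational(1, 2)) (y = Pow(Add(-9216, 21338), Rational(1, 2)) = Pow(12122, Rational(1, 2)) ≈ 110.10)
U = 35778 (U = Add(11917, 23861) = 35778)
Add(U, Mul(-1, y)) = Add(35778, Mul(-1, Pow(12122, Rational(1, 2))))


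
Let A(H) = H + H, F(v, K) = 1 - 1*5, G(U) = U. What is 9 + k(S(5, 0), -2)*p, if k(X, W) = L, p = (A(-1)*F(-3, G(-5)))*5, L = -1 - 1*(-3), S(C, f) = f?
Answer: 89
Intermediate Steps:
F(v, K) = -4 (F(v, K) = 1 - 5 = -4)
A(H) = 2*H
L = 2 (L = -1 + 3 = 2)
p = 40 (p = ((2*(-1))*(-4))*5 = -2*(-4)*5 = 8*5 = 40)
k(X, W) = 2
9 + k(S(5, 0), -2)*p = 9 + 2*40 = 9 + 80 = 89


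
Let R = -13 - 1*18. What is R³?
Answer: -29791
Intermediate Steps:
R = -31 (R = -13 - 18 = -31)
R³ = (-31)³ = -29791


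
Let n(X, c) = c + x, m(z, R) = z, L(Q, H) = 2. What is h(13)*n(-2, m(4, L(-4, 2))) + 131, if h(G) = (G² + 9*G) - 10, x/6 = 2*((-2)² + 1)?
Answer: 17795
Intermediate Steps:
x = 60 (x = 6*(2*((-2)² + 1)) = 6*(2*(4 + 1)) = 6*(2*5) = 6*10 = 60)
n(X, c) = 60 + c (n(X, c) = c + 60 = 60 + c)
h(G) = -10 + G² + 9*G
h(13)*n(-2, m(4, L(-4, 2))) + 131 = (-10 + 13² + 9*13)*(60 + 4) + 131 = (-10 + 169 + 117)*64 + 131 = 276*64 + 131 = 17664 + 131 = 17795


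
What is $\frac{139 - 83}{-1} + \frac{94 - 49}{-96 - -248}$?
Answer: $- \frac{8467}{152} \approx -55.704$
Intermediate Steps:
$\frac{139 - 83}{-1} + \frac{94 - 49}{-96 - -248} = \left(139 - 83\right) \left(-1\right) + \frac{94 - 49}{-96 + 248} = 56 \left(-1\right) + \frac{45}{152} = -56 + 45 \cdot \frac{1}{152} = -56 + \frac{45}{152} = - \frac{8467}{152}$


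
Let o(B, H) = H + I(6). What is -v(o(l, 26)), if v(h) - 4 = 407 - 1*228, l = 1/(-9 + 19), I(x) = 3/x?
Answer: -183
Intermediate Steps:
l = ⅒ (l = 1/10 = ⅒ ≈ 0.10000)
o(B, H) = ½ + H (o(B, H) = H + 3/6 = H + 3*(⅙) = H + ½ = ½ + H)
v(h) = 183 (v(h) = 4 + (407 - 1*228) = 4 + (407 - 228) = 4 + 179 = 183)
-v(o(l, 26)) = -1*183 = -183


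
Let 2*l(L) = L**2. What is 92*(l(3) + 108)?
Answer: 10350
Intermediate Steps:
l(L) = L**2/2
92*(l(3) + 108) = 92*((1/2)*3**2 + 108) = 92*((1/2)*9 + 108) = 92*(9/2 + 108) = 92*(225/2) = 10350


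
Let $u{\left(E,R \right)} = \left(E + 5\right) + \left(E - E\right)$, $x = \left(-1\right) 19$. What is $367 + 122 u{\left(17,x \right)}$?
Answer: $3051$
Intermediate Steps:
$x = -19$
$u{\left(E,R \right)} = 5 + E$ ($u{\left(E,R \right)} = \left(5 + E\right) + 0 = 5 + E$)
$367 + 122 u{\left(17,x \right)} = 367 + 122 \left(5 + 17\right) = 367 + 122 \cdot 22 = 367 + 2684 = 3051$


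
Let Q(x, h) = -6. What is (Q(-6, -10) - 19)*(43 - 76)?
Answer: 825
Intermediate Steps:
(Q(-6, -10) - 19)*(43 - 76) = (-6 - 19)*(43 - 76) = -25*(-33) = 825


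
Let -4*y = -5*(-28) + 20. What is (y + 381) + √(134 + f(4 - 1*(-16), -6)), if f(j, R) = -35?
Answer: 341 + 3*√11 ≈ 350.95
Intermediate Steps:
y = -40 (y = -(-5*(-28) + 20)/4 = -(140 + 20)/4 = -¼*160 = -40)
(y + 381) + √(134 + f(4 - 1*(-16), -6)) = (-40 + 381) + √(134 - 35) = 341 + √99 = 341 + 3*√11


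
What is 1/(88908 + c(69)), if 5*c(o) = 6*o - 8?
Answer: 5/444946 ≈ 1.1237e-5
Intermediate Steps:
c(o) = -8/5 + 6*o/5 (c(o) = (6*o - 8)/5 = (-8 + 6*o)/5 = -8/5 + 6*o/5)
1/(88908 + c(69)) = 1/(88908 + (-8/5 + (6/5)*69)) = 1/(88908 + (-8/5 + 414/5)) = 1/(88908 + 406/5) = 1/(444946/5) = 5/444946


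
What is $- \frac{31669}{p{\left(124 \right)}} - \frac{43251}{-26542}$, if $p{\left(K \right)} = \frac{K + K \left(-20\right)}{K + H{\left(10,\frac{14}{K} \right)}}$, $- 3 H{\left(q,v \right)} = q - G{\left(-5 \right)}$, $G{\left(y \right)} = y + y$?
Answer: $\frac{74045581141}{46899714} \approx 1578.8$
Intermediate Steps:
$G{\left(y \right)} = 2 y$
$H{\left(q,v \right)} = - \frac{10}{3} - \frac{q}{3}$ ($H{\left(q,v \right)} = - \frac{q - 2 \left(-5\right)}{3} = - \frac{q - -10}{3} = - \frac{q + 10}{3} = - \frac{10 + q}{3} = - \frac{10}{3} - \frac{q}{3}$)
$p{\left(K \right)} = - \frac{19 K}{- \frac{20}{3} + K}$ ($p{\left(K \right)} = \frac{K + K \left(-20\right)}{K - \frac{20}{3}} = \frac{K - 20 K}{K - \frac{20}{3}} = \frac{\left(-19\right) K}{K - \frac{20}{3}} = \frac{\left(-19\right) K}{- \frac{20}{3} + K} = - \frac{19 K}{- \frac{20}{3} + K}$)
$- \frac{31669}{p{\left(124 \right)}} - \frac{43251}{-26542} = - \frac{31669}{\left(-57\right) 124 \frac{1}{-20 + 3 \cdot 124}} - \frac{43251}{-26542} = - \frac{31669}{\left(-57\right) 124 \frac{1}{-20 + 372}} - - \frac{43251}{26542} = - \frac{31669}{\left(-57\right) 124 \cdot \frac{1}{352}} + \frac{43251}{26542} = - \frac{31669}{- \frac{1767}{88}} + \frac{43251}{26542} = \left(-31669\right) \left(- \frac{88}{1767}\right) + \frac{43251}{26542} = \frac{2786872}{1767} + \frac{43251}{26542} = \frac{74045581141}{46899714}$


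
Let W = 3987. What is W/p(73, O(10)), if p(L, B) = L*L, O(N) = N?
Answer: 3987/5329 ≈ 0.74817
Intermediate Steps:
p(L, B) = L²
W/p(73, O(10)) = 3987/(73²) = 3987/5329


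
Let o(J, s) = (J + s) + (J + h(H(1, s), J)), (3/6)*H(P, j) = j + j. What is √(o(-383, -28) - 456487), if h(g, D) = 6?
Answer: 5*I*√18291 ≈ 676.22*I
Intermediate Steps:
H(P, j) = 4*j (H(P, j) = 2*(j + j) = 2*(2*j) = 4*j)
o(J, s) = 6 + s + 2*J (o(J, s) = (J + s) + (J + 6) = (J + s) + (6 + J) = 6 + s + 2*J)
√(o(-383, -28) - 456487) = √((6 - 28 + 2*(-383)) - 456487) = √((6 - 28 - 766) - 456487) = √(-788 - 456487) = √(-457275) = 5*I*√18291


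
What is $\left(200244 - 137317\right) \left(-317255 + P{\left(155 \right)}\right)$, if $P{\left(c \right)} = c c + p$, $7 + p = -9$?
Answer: $-18453091042$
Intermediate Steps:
$p = -16$ ($p = -7 - 9 = -16$)
$P{\left(c \right)} = -16 + c^{2}$ ($P{\left(c \right)} = c c - 16 = c^{2} - 16 = -16 + c^{2}$)
$\left(200244 - 137317\right) \left(-317255 + P{\left(155 \right)}\right) = \left(200244 - 137317\right) \left(-317255 - \left(16 - 155^{2}\right)\right) = 62927 \left(-317255 + \left(-16 + 24025\right)\right) = 62927 \left(-317255 + 24009\right) = 62927 \left(-293246\right) = -18453091042$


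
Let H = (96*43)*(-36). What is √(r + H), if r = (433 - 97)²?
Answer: 24*I*√62 ≈ 188.98*I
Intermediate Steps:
H = -148608 (H = 4128*(-36) = -148608)
r = 112896 (r = 336² = 112896)
√(r + H) = √(112896 - 148608) = √(-35712) = 24*I*√62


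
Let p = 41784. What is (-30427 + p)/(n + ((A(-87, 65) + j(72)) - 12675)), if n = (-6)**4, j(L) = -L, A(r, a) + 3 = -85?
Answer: -11357/11539 ≈ -0.98423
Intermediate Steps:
A(r, a) = -88 (A(r, a) = -3 - 85 = -88)
n = 1296
(-30427 + p)/(n + ((A(-87, 65) + j(72)) - 12675)) = (-30427 + 41784)/(1296 + ((-88 - 1*72) - 12675)) = 11357/(1296 + ((-88 - 72) - 12675)) = 11357/(1296 + (-160 - 12675)) = 11357/(1296 - 12835) = 11357/(-11539) = 11357*(-1/11539) = -11357/11539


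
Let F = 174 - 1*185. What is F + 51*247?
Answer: 12586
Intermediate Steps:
F = -11 (F = 174 - 185 = -11)
F + 51*247 = -11 + 51*247 = -11 + 12597 = 12586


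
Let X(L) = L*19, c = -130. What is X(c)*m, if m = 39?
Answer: -96330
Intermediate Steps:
X(L) = 19*L
X(c)*m = (19*(-130))*39 = -2470*39 = -96330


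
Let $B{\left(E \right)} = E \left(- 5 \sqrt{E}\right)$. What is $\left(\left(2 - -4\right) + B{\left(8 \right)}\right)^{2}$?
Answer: $12836 - 960 \sqrt{2} \approx 11478.0$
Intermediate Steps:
$B{\left(E \right)} = - 5 E^{\frac{3}{2}}$
$\left(\left(2 - -4\right) + B{\left(8 \right)}\right)^{2} = \left(\left(2 - -4\right) - 5 \cdot 8^{\frac{3}{2}}\right)^{2} = \left(\left(2 + 4\right) - 5 \cdot 16 \sqrt{2}\right)^{2} = \left(6 - 80 \sqrt{2}\right)^{2}$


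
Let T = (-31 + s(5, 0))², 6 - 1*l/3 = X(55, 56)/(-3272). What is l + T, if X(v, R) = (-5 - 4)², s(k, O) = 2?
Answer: 2810891/3272 ≈ 859.07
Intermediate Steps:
X(v, R) = 81 (X(v, R) = (-9)² = 81)
l = 59139/3272 (l = 18 - 243/(-3272) = 18 - 243*(-1)/3272 = 18 - 3*(-81/3272) = 18 + 243/3272 = 59139/3272 ≈ 18.074)
T = 841 (T = (-31 + 2)² = (-29)² = 841)
l + T = 59139/3272 + 841 = 2810891/3272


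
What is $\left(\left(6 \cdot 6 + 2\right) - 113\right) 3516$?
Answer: $-263700$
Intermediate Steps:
$\left(\left(6 \cdot 6 + 2\right) - 113\right) 3516 = \left(\left(36 + 2\right) - 113\right) 3516 = \left(38 - 113\right) 3516 = \left(-75\right) 3516 = -263700$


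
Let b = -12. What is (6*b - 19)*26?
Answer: -2366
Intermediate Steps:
(6*b - 19)*26 = (6*(-12) - 19)*26 = (-72 - 19)*26 = -91*26 = -2366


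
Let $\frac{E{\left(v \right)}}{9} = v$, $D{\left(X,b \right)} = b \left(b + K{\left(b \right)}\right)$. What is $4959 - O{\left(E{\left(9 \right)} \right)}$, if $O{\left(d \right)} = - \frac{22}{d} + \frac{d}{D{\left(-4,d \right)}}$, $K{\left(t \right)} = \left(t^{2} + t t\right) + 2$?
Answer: $\frac{5304461624}{1069605} \approx 4959.3$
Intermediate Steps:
$K{\left(t \right)} = 2 + 2 t^{2}$ ($K{\left(t \right)} = \left(t^{2} + t^{2}\right) + 2 = 2 t^{2} + 2 = 2 + 2 t^{2}$)
$D{\left(X,b \right)} = b \left(2 + b + 2 b^{2}\right)$ ($D{\left(X,b \right)} = b \left(b + \left(2 + 2 b^{2}\right)\right) = b \left(2 + b + 2 b^{2}\right)$)
$E{\left(v \right)} = 9 v$
$O{\left(d \right)} = \frac{1}{2 + d + 2 d^{2}} - \frac{22}{d}$ ($O{\left(d \right)} = - \frac{22}{d} + \frac{d}{d \left(2 + d + 2 d^{2}\right)} = - \frac{22}{d} + d \frac{1}{d \left(2 + d + 2 d^{2}\right)} = - \frac{22}{d} + \frac{1}{2 + d + 2 d^{2}} = \frac{1}{2 + d + 2 d^{2}} - \frac{22}{d}$)
$4959 - O{\left(E{\left(9 \right)} \right)} = 4959 - \frac{-44 - 44 \left(9 \cdot 9\right)^{2} - 21 \cdot 9 \cdot 9}{9 \cdot 9 \left(2 + 9 \cdot 9 + 2 \left(9 \cdot 9\right)^{2}\right)} = 4959 - \frac{-44 - 44 \cdot 81^{2} - 1701}{81 \left(2 + 81 + 2 \cdot 81^{2}\right)} = 4959 - \frac{-44 - 288684 - 1701}{81 \left(2 + 81 + 2 \cdot 6561\right)} = 4959 - \frac{-44 - 288684 - 1701}{81 \left(2 + 81 + 13122\right)} = 4959 - \frac{1}{81} \cdot \frac{1}{13205} \left(-290429\right) = 4959 - - \frac{290429}{1069605} = 4959 + \frac{290429}{1069605} = \frac{5304461624}{1069605}$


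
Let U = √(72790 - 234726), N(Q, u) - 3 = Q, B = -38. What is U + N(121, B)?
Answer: 124 + 4*I*√10121 ≈ 124.0 + 402.41*I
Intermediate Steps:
N(Q, u) = 3 + Q
U = 4*I*√10121 (U = √(-161936) = 4*I*√10121 ≈ 402.41*I)
U + N(121, B) = 4*I*√10121 + (3 + 121) = 4*I*√10121 + 124 = 124 + 4*I*√10121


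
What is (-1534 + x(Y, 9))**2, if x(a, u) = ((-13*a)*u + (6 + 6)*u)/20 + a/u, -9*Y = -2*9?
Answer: 19211900449/8100 ≈ 2.3718e+6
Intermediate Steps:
Y = 2 (Y = -(-2)*9/9 = -1/9*(-18) = 2)
x(a, u) = 3*u/5 + a/u - 13*a*u/20 (x(a, u) = (-13*a*u + 12*u)*(1/20) + a/u = (12*u - 13*a*u)*(1/20) + a/u = (3*u/5 - 13*a*u/20) + a/u = 3*u/5 + a/u - 13*a*u/20)
(-1534 + x(Y, 9))**2 = (-1534 + (2 + (1/20)*9**2*(12 - 13*2))/9)**2 = (-1534 + (2 + (1/20)*81*(12 - 26))/9)**2 = (-1534 + (2 + (1/20)*81*(-14))/9)**2 = (-1534 + (2 - 567/10)/9)**2 = (-1534 + (1/9)*(-547/10))**2 = (-1534 - 547/90)**2 = (-138607/90)**2 = 19211900449/8100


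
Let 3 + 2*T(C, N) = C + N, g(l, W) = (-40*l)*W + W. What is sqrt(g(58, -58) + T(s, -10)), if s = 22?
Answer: sqrt(538026)/2 ≈ 366.75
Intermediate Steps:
g(l, W) = W - 40*W*l (g(l, W) = -40*W*l + W = W - 40*W*l)
T(C, N) = -3/2 + C/2 + N/2 (T(C, N) = -3/2 + (C + N)/2 = -3/2 + (C/2 + N/2) = -3/2 + C/2 + N/2)
sqrt(g(58, -58) + T(s, -10)) = sqrt(-58*(1 - 40*58) + (-3/2 + (1/2)*22 + (1/2)*(-10))) = sqrt(-58*(1 - 2320) + (-3/2 + 11 - 5)) = sqrt(-58*(-2319) + 9/2) = sqrt(134502 + 9/2) = sqrt(269013/2) = sqrt(538026)/2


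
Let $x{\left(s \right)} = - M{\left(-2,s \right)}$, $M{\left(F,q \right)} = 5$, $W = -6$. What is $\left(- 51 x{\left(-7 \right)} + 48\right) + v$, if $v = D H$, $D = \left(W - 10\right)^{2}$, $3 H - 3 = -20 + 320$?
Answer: $26159$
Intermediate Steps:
$x{\left(s \right)} = -5$ ($x{\left(s \right)} = \left(-1\right) 5 = -5$)
$H = 101$ ($H = 1 + \frac{-20 + 320}{3} = 1 + \frac{1}{3} \cdot 300 = 1 + 100 = 101$)
$D = 256$ ($D = \left(-6 - 10\right)^{2} = \left(-16\right)^{2} = 256$)
$v = 25856$ ($v = 256 \cdot 101 = 25856$)
$\left(- 51 x{\left(-7 \right)} + 48\right) + v = \left(\left(-51\right) \left(-5\right) + 48\right) + 25856 = \left(255 + 48\right) + 25856 = 303 + 25856 = 26159$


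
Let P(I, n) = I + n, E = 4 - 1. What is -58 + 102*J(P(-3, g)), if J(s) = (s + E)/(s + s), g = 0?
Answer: -58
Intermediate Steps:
E = 3
J(s) = (3 + s)/(2*s) (J(s) = (s + 3)/(s + s) = (3 + s)/((2*s)) = (3 + s)*(1/(2*s)) = (3 + s)/(2*s))
-58 + 102*J(P(-3, g)) = -58 + 102*((3 + (-3 + 0))/(2*(-3 + 0))) = -58 + 102*((1/2)*(3 - 3)/(-3)) = -58 + 102*((1/2)*(-1/3)*0) = -58 + 102*0 = -58 + 0 = -58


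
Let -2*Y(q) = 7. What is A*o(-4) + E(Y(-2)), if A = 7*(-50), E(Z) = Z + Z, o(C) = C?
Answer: 1393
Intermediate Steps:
Y(q) = -7/2 (Y(q) = -½*7 = -7/2)
E(Z) = 2*Z
A = -350
A*o(-4) + E(Y(-2)) = -350*(-4) + 2*(-7/2) = 1400 - 7 = 1393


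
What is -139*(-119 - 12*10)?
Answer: 33221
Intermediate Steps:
-139*(-119 - 12*10) = -139*(-119 - 120) = -139*(-239) = 33221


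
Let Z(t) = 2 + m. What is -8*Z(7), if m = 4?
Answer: -48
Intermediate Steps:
Z(t) = 6 (Z(t) = 2 + 4 = 6)
-8*Z(7) = -8*6 = -48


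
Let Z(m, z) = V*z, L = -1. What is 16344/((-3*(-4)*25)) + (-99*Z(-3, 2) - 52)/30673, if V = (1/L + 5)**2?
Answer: 41696126/766825 ≈ 54.375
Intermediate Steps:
V = 16 (V = (1/(-1) + 5)**2 = (-1 + 5)**2 = 4**2 = 16)
Z(m, z) = 16*z
16344/((-3*(-4)*25)) + (-99*Z(-3, 2) - 52)/30673 = 16344/((-3*(-4)*25)) + (-1584*2 - 52)/30673 = 16344/((12*25)) + (-99*32 - 52)*(1/30673) = 16344/300 + (-3168 - 52)*(1/30673) = 16344*(1/300) - 3220*1/30673 = 1362/25 - 3220/30673 = 41696126/766825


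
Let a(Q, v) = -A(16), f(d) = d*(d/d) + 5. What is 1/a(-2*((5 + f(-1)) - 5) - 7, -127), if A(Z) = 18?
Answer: -1/18 ≈ -0.055556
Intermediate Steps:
f(d) = 5 + d (f(d) = d*1 + 5 = d + 5 = 5 + d)
a(Q, v) = -18 (a(Q, v) = -1*18 = -18)
1/a(-2*((5 + f(-1)) - 5) - 7, -127) = 1/(-18) = -1/18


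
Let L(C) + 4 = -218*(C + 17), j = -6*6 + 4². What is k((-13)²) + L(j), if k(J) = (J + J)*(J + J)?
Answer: 114894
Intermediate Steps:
k(J) = 4*J² (k(J) = (2*J)*(2*J) = 4*J²)
j = -20 (j = -36 + 16 = -20)
L(C) = -3710 - 218*C (L(C) = -4 - 218*(C + 17) = -4 - 218*(17 + C) = -4 + (-3706 - 218*C) = -3710 - 218*C)
k((-13)²) + L(j) = 4*((-13)²)² + (-3710 - 218*(-20)) = 4*169² + (-3710 + 4360) = 4*28561 + 650 = 114244 + 650 = 114894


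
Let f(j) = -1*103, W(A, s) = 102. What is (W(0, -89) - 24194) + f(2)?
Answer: -24195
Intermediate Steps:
f(j) = -103
(W(0, -89) - 24194) + f(2) = (102 - 24194) - 103 = -24092 - 103 = -24195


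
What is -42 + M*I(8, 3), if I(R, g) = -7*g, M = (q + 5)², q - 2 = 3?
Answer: -2142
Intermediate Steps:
q = 5 (q = 2 + 3 = 5)
M = 100 (M = (5 + 5)² = 10² = 100)
-42 + M*I(8, 3) = -42 + 100*(-7*3) = -42 + 100*(-21) = -42 - 2100 = -2142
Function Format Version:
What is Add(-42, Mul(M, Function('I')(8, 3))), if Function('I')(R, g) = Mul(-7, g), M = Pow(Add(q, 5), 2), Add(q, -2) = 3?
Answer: -2142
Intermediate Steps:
q = 5 (q = Add(2, 3) = 5)
M = 100 (M = Pow(Add(5, 5), 2) = Pow(10, 2) = 100)
Add(-42, Mul(M, Function('I')(8, 3))) = Add(-42, Mul(100, Mul(-7, 3))) = Add(-42, Mul(100, -21)) = Add(-42, -2100) = -2142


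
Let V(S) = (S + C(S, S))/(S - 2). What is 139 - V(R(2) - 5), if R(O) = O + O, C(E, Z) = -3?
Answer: 413/3 ≈ 137.67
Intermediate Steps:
R(O) = 2*O
V(S) = (-3 + S)/(-2 + S) (V(S) = (S - 3)/(S - 2) = (-3 + S)/(-2 + S))
139 - V(R(2) - 5) = 139 - (-3 + (2*2 - 5))/(-2 + (2*2 - 5)) = 139 - (-3 + (4 - 5))/(-2 + (4 - 5)) = 139 - (-3 - 1)/(-2 - 1) = 139 - (-4)/(-3) = 139 - (-1)*(-4)/3 = 139 - 1*4/3 = 139 - 4/3 = 413/3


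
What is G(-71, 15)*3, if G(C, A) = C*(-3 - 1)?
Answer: 852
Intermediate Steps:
G(C, A) = -4*C (G(C, A) = C*(-4) = -4*C)
G(-71, 15)*3 = -4*(-71)*3 = 284*3 = 852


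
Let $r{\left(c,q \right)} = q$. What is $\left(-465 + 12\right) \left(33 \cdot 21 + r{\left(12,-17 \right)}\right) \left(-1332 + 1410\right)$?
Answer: $-23885784$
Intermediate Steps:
$\left(-465 + 12\right) \left(33 \cdot 21 + r{\left(12,-17 \right)}\right) \left(-1332 + 1410\right) = \left(-465 + 12\right) \left(33 \cdot 21 - 17\right) \left(-1332 + 1410\right) = - 453 \left(693 - 17\right) 78 = \left(-453\right) 676 \cdot 78 = \left(-306228\right) 78 = -23885784$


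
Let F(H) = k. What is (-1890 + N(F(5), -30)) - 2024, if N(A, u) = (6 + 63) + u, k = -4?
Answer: -3875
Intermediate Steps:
F(H) = -4
N(A, u) = 69 + u
(-1890 + N(F(5), -30)) - 2024 = (-1890 + (69 - 30)) - 2024 = (-1890 + 39) - 2024 = -1851 - 2024 = -3875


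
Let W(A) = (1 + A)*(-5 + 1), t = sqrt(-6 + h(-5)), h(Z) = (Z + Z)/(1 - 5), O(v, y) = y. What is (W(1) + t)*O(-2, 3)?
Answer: -24 + 3*I*sqrt(14)/2 ≈ -24.0 + 5.6125*I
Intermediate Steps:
h(Z) = -Z/2 (h(Z) = (2*Z)/(-4) = (2*Z)*(-1/4) = -Z/2)
t = I*sqrt(14)/2 (t = sqrt(-6 - 1/2*(-5)) = sqrt(-6 + 5/2) = sqrt(-7/2) = I*sqrt(14)/2 ≈ 1.8708*I)
W(A) = -4 - 4*A (W(A) = (1 + A)*(-4) = -4 - 4*A)
(W(1) + t)*O(-2, 3) = ((-4 - 4*1) + I*sqrt(14)/2)*3 = ((-4 - 4) + I*sqrt(14)/2)*3 = (-8 + I*sqrt(14)/2)*3 = -24 + 3*I*sqrt(14)/2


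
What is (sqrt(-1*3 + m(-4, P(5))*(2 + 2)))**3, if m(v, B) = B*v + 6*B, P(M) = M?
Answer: 37*sqrt(37) ≈ 225.06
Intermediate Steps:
m(v, B) = 6*B + B*v
(sqrt(-1*3 + m(-4, P(5))*(2 + 2)))**3 = (sqrt(-1*3 + (5*(6 - 4))*(2 + 2)))**3 = (sqrt(-3 + (5*2)*4))**3 = (sqrt(-3 + 10*4))**3 = (sqrt(-3 + 40))**3 = (sqrt(37))**3 = 37*sqrt(37)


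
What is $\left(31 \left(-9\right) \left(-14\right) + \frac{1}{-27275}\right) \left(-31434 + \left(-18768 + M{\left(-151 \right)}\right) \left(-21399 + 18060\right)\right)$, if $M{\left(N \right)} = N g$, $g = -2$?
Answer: $\frac{1313090849558892}{5455} \approx 2.4071 \cdot 10^{11}$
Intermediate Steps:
$M{\left(N \right)} = - 2 N$ ($M{\left(N \right)} = N \left(-2\right) = - 2 N$)
$\left(31 \left(-9\right) \left(-14\right) + \frac{1}{-27275}\right) \left(-31434 + \left(-18768 + M{\left(-151 \right)}\right) \left(-21399 + 18060\right)\right) = \left(31 \left(-9\right) \left(-14\right) + \frac{1}{-27275}\right) \left(-31434 + \left(-18768 - -302\right) \left(-21399 + 18060\right)\right) = \left(\left(-279\right) \left(-14\right) - \frac{1}{27275}\right) \left(-31434 + \left(-18768 + 302\right) \left(-3339\right)\right) = \left(3906 - \frac{1}{27275}\right) \left(-31434 - -61657974\right) = \frac{106536149 \left(-31434 + 61657974\right)}{27275} = \frac{106536149}{27275} \cdot 61626540 = \frac{1313090849558892}{5455}$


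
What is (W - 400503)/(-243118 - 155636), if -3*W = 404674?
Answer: 1606183/1196262 ≈ 1.3427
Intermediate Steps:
W = -404674/3 (W = -⅓*404674 = -404674/3 ≈ -1.3489e+5)
(W - 400503)/(-243118 - 155636) = (-404674/3 - 400503)/(-243118 - 155636) = -1606183/3/(-398754) = -1606183/3*(-1/398754) = 1606183/1196262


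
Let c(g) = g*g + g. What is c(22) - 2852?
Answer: -2346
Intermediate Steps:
c(g) = g + g² (c(g) = g² + g = g + g²)
c(22) - 2852 = 22*(1 + 22) - 2852 = 22*23 - 2852 = 506 - 2852 = -2346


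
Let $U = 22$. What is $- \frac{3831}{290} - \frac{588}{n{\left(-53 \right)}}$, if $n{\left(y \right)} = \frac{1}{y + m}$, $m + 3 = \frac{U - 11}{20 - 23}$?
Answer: $\frac{10170529}{290} \approx 35071.0$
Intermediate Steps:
$m = - \frac{20}{3}$ ($m = -3 + \frac{22 - 11}{20 - 23} = -3 + \frac{22 - 11}{-3} = -3 + 11 \left(- \frac{1}{3}\right) = -3 - \frac{11}{3} = - \frac{20}{3} \approx -6.6667$)
$n{\left(y \right)} = \frac{1}{- \frac{20}{3} + y}$ ($n{\left(y \right)} = \frac{1}{y - \frac{20}{3}} = \frac{1}{- \frac{20}{3} + y}$)
$- \frac{3831}{290} - \frac{588}{n{\left(-53 \right)}} = - \frac{3831}{290} - \frac{588}{3 \frac{1}{-20 + 3 \left(-53\right)}} = \left(-3831\right) \frac{1}{290} - \frac{588}{3 \frac{1}{-20 - 159}} = - \frac{3831}{290} - \frac{588}{3 \frac{1}{-179}} = - \frac{3831}{290} - \frac{588}{3 \left(- \frac{1}{179}\right)} = - \frac{3831}{290} - \frac{588}{- \frac{3}{179}} = - \frac{3831}{290} - -35084 = - \frac{3831}{290} + 35084 = \frac{10170529}{290}$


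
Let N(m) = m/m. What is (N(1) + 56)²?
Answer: 3249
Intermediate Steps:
N(m) = 1
(N(1) + 56)² = (1 + 56)² = 57² = 3249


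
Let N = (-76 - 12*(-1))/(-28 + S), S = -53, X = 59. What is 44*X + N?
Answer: 210340/81 ≈ 2596.8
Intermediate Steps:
N = 64/81 (N = (-76 - 12*(-1))/(-28 - 53) = (-76 + 12)/(-81) = -64*(-1/81) = 64/81 ≈ 0.79012)
44*X + N = 44*59 + 64/81 = 2596 + 64/81 = 210340/81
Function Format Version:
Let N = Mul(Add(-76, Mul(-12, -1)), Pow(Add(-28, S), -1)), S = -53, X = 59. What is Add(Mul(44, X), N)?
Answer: Rational(210340, 81) ≈ 2596.8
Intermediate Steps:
N = Rational(64, 81) (N = Mul(Add(-76, Mul(-12, -1)), Pow(Add(-28, -53), -1)) = Mul(Add(-76, 12), Pow(-81, -1)) = Mul(-64, Rational(-1, 81)) = Rational(64, 81) ≈ 0.79012)
Add(Mul(44, X), N) = Add(Mul(44, 59), Rational(64, 81)) = Add(2596, Rational(64, 81)) = Rational(210340, 81)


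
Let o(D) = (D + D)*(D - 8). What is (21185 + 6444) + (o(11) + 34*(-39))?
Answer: 26369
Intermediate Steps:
o(D) = 2*D*(-8 + D) (o(D) = (2*D)*(-8 + D) = 2*D*(-8 + D))
(21185 + 6444) + (o(11) + 34*(-39)) = (21185 + 6444) + (2*11*(-8 + 11) + 34*(-39)) = 27629 + (2*11*3 - 1326) = 27629 + (66 - 1326) = 27629 - 1260 = 26369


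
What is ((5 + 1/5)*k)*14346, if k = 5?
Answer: 372996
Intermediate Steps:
((5 + 1/5)*k)*14346 = ((5 + 1/5)*5)*14346 = ((26/5)*5)*14346 = 26*14346 = 372996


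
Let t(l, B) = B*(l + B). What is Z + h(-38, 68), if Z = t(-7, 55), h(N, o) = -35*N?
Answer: 3970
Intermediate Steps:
t(l, B) = B*(B + l)
Z = 2640 (Z = 55*(55 - 7) = 55*48 = 2640)
Z + h(-38, 68) = 2640 - 35*(-38) = 2640 + 1330 = 3970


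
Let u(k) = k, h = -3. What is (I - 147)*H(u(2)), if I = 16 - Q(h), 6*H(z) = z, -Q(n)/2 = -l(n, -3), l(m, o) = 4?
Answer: -139/3 ≈ -46.333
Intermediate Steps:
Q(n) = 8 (Q(n) = -(-2)*4 = -2*(-4) = 8)
H(z) = z/6
I = 8 (I = 16 - 1*8 = 16 - 8 = 8)
(I - 147)*H(u(2)) = (8 - 147)*((⅙)*2) = -139*⅓ = -139/3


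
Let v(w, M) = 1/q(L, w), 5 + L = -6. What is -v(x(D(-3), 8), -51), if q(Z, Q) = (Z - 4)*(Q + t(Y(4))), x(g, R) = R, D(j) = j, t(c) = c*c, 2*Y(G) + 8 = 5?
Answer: 4/615 ≈ 0.0065041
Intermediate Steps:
L = -11 (L = -5 - 6 = -11)
Y(G) = -3/2 (Y(G) = -4 + (½)*5 = -4 + 5/2 = -3/2)
t(c) = c²
q(Z, Q) = (-4 + Z)*(9/4 + Q) (q(Z, Q) = (Z - 4)*(Q + (-3/2)²) = (-4 + Z)*(Q + 9/4) = (-4 + Z)*(9/4 + Q))
v(w, M) = 1/(-135/4 - 15*w) (v(w, M) = 1/(-9 - 4*w + (9/4)*(-11) + w*(-11)) = 1/(-9 - 4*w - 99/4 - 11*w) = 1/(-135/4 - 15*w))
-v(x(D(-3), 8), -51) = -(-4)/(135 + 60*8) = -(-4)/(135 + 480) = -(-4)/615 = -1*(-4/615) = 4/615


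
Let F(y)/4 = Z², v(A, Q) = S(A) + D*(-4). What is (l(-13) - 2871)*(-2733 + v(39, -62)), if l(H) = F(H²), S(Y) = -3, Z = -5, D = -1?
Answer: 7570372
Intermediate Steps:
v(A, Q) = 1 (v(A, Q) = -3 - 1*(-4) = -3 + 4 = 1)
F(y) = 100 (F(y) = 4*(-5)² = 4*25 = 100)
l(H) = 100
(l(-13) - 2871)*(-2733 + v(39, -62)) = (100 - 2871)*(-2733 + 1) = -2771*(-2732) = 7570372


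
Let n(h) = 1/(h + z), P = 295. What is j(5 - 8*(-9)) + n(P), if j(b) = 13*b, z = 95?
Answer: 390391/390 ≈ 1001.0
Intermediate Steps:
n(h) = 1/(95 + h) (n(h) = 1/(h + 95) = 1/(95 + h))
j(5 - 8*(-9)) + n(P) = 13*(5 - 8*(-9)) + 1/(95 + 295) = 13*(5 + 72) + 1/390 = 13*77 + 1/390 = 1001 + 1/390 = 390391/390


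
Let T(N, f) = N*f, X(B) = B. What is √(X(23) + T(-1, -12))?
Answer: √35 ≈ 5.9161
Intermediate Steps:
√(X(23) + T(-1, -12)) = √(23 - 1*(-12)) = √(23 + 12) = √35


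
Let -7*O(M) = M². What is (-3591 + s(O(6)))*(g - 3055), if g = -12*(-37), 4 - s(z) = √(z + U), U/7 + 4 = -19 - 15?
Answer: 9365657 + 373*I*√13286 ≈ 9.3657e+6 + 42994.0*I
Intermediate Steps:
U = -266 (U = -28 + 7*(-19 - 15) = -28 + 7*(-34) = -28 - 238 = -266)
O(M) = -M²/7
s(z) = 4 - √(-266 + z) (s(z) = 4 - √(z - 266) = 4 - √(-266 + z))
g = 444
(-3591 + s(O(6)))*(g - 3055) = (-3591 + (4 - √(-266 - ⅐*6²)))*(444 - 3055) = (-3591 + (4 - √(-266 - ⅐*36)))*(-2611) = (-3591 + (4 - √(-266 - 36/7)))*(-2611) = (-3591 + (4 - √(-1898/7)))*(-2611) = (-3591 + (4 - I*√13286/7))*(-2611) = (-3587 - I*√13286/7)*(-2611) = 9365657 + 373*I*√13286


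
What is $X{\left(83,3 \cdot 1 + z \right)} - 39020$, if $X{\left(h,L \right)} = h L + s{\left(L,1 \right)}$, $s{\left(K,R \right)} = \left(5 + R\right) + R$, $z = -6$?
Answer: $-39262$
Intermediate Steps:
$s{\left(K,R \right)} = 5 + 2 R$
$X{\left(h,L \right)} = 7 + L h$ ($X{\left(h,L \right)} = h L + \left(5 + 2 \cdot 1\right) = L h + \left(5 + 2\right) = L h + 7 = 7 + L h$)
$X{\left(83,3 \cdot 1 + z \right)} - 39020 = \left(7 + \left(3 \cdot 1 - 6\right) 83\right) - 39020 = \left(7 + \left(3 - 6\right) 83\right) - 39020 = \left(7 - 249\right) - 39020 = -242 - 39020 = -39262$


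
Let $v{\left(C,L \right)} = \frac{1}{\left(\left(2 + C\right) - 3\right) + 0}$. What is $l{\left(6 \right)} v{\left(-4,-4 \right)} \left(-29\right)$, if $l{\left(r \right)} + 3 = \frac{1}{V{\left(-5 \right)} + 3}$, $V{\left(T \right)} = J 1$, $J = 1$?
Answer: $- \frac{319}{20} \approx -15.95$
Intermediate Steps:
$V{\left(T \right)} = 1$ ($V{\left(T \right)} = 1 \cdot 1 = 1$)
$l{\left(r \right)} = - \frac{11}{4}$ ($l{\left(r \right)} = -3 + \frac{1}{1 + 3} = -3 + \frac{1}{4} = - \frac{11}{4}$)
$v{\left(C,L \right)} = \frac{1}{-1 + C}$ ($v{\left(C,L \right)} = \frac{1}{\left(-1 + C\right) + 0} = \frac{1}{-1 + C}$)
$l{\left(6 \right)} v{\left(-4,-4 \right)} \left(-29\right) = - \frac{11}{4 \left(-1 - 4\right)} \left(-29\right) = - \frac{11}{4 \left(-5\right)} \left(-29\right) = \left(- \frac{11}{4}\right) \left(- \frac{1}{5}\right) \left(-29\right) = \frac{11}{20} \left(-29\right) = - \frac{319}{20}$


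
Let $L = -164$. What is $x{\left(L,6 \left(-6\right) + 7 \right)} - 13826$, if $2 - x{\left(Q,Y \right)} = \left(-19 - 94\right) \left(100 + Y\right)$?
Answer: $-5801$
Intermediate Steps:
$x{\left(Q,Y \right)} = 11302 + 113 Y$ ($x{\left(Q,Y \right)} = 2 - \left(-19 - 94\right) \left(100 + Y\right) = 2 - - 113 \left(100 + Y\right) = 2 - \left(-11300 - 113 Y\right) = 2 + \left(11300 + 113 Y\right) = 11302 + 113 Y$)
$x{\left(L,6 \left(-6\right) + 7 \right)} - 13826 = \left(11302 + 113 \left(6 \left(-6\right) + 7\right)\right) - 13826 = \left(11302 + 113 \left(-36 + 7\right)\right) - 13826 = \left(11302 + 113 \left(-29\right)\right) - 13826 = \left(11302 - 3277\right) - 13826 = 8025 - 13826 = -5801$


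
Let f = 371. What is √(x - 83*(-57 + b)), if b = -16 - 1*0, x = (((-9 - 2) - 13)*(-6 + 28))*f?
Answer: I*√189829 ≈ 435.69*I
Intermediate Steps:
x = -195888 (x = (((-9 - 2) - 13)*(-6 + 28))*371 = ((-11 - 13)*22)*371 = -24*22*371 = -528*371 = -195888)
b = -16 (b = -16 + 0 = -16)
√(x - 83*(-57 + b)) = √(-195888 - 83*(-57 - 16)) = √(-195888 - 83*(-73)) = √(-195888 + 6059) = √(-189829) = I*√189829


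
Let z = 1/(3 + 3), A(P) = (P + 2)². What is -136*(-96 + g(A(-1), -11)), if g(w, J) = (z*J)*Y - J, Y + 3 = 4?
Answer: 35428/3 ≈ 11809.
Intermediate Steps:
Y = 1 (Y = -3 + 4 = 1)
A(P) = (2 + P)²
z = ⅙ (z = 1/6 = ⅙ ≈ 0.16667)
g(w, J) = -5*J/6 (g(w, J) = (J/6)*1 - J = J/6 - J = -5*J/6)
-136*(-96 + g(A(-1), -11)) = -136*(-96 - ⅚*(-11)) = -136*(-96 + 55/6) = -136*(-521/6) = 35428/3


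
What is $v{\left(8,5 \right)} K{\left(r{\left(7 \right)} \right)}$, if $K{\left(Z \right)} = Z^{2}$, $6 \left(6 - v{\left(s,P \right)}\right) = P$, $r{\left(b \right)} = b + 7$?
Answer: $\frac{3038}{3} \approx 1012.7$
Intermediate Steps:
$r{\left(b \right)} = 7 + b$
$v{\left(s,P \right)} = 6 - \frac{P}{6}$
$v{\left(8,5 \right)} K{\left(r{\left(7 \right)} \right)} = \left(6 - \frac{5}{6}\right) \left(7 + 7\right)^{2} = \left(6 - \frac{5}{6}\right) 14^{2} = \frac{31}{6} \cdot 196 = \frac{3038}{3}$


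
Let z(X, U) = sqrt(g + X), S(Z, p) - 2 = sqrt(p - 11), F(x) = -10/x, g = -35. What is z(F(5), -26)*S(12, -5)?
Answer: 2*sqrt(37)*(-2 + I) ≈ -24.331 + 12.166*I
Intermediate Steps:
S(Z, p) = 2 + sqrt(-11 + p) (S(Z, p) = 2 + sqrt(p - 11) = 2 + sqrt(-11 + p))
z(X, U) = sqrt(-35 + X)
z(F(5), -26)*S(12, -5) = sqrt(-35 - 10/5)*(2 + sqrt(-11 - 5)) = sqrt(-35 - 10*1/5)*(2 + sqrt(-16)) = sqrt(-35 - 2)*(2 + 4*I) = sqrt(-37)*(2 + 4*I) = (I*sqrt(37))*(2 + 4*I) = I*sqrt(37)*(2 + 4*I)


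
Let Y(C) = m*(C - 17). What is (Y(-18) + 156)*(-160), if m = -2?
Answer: -36160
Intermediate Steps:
Y(C) = 34 - 2*C (Y(C) = -2*(C - 17) = -2*(-17 + C) = 34 - 2*C)
(Y(-18) + 156)*(-160) = ((34 - 2*(-18)) + 156)*(-160) = ((34 + 36) + 156)*(-160) = (70 + 156)*(-160) = 226*(-160) = -36160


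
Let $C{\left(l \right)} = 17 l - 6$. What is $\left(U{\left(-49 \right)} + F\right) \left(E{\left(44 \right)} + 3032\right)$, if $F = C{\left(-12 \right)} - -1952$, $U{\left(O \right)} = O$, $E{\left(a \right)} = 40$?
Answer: $5200896$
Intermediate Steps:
$C{\left(l \right)} = -6 + 17 l$
$F = 1742$ ($F = \left(-6 + 17 \left(-12\right)\right) - -1952 = \left(-6 - 204\right) + 1952 = -210 + 1952 = 1742$)
$\left(U{\left(-49 \right)} + F\right) \left(E{\left(44 \right)} + 3032\right) = \left(-49 + 1742\right) \left(40 + 3032\right) = 1693 \cdot 3072 = 5200896$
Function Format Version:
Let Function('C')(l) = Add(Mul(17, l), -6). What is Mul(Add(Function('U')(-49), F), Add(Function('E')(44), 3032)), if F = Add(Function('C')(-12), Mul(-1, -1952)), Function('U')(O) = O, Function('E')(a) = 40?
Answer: 5200896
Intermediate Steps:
Function('C')(l) = Add(-6, Mul(17, l))
F = 1742 (F = Add(Add(-6, Mul(17, -12)), Mul(-1, -1952)) = Add(Add(-6, -204), 1952) = Add(-210, 1952) = 1742)
Mul(Add(Function('U')(-49), F), Add(Function('E')(44), 3032)) = Mul(Add(-49, 1742), Add(40, 3032)) = Mul(1693, 3072) = 5200896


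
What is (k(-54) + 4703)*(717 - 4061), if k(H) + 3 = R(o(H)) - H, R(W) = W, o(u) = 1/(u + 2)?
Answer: -206665052/13 ≈ -1.5897e+7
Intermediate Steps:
o(u) = 1/(2 + u)
k(H) = -3 + 1/(2 + H) - H (k(H) = -3 + (1/(2 + H) - H) = -3 + 1/(2 + H) - H)
(k(-54) + 4703)*(717 - 4061) = ((1 - (2 - 54)*(3 - 54))/(2 - 54) + 4703)*(717 - 4061) = ((1 - 1*(-52)*(-51))/(-52) + 4703)*(-3344) = (-(1 - 2652)/52 + 4703)*(-3344) = (-1/52*(-2651) + 4703)*(-3344) = (2651/52 + 4703)*(-3344) = (247207/52)*(-3344) = -206665052/13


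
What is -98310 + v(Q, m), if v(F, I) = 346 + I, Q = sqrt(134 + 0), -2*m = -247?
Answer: -195681/2 ≈ -97841.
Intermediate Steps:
m = 247/2 (m = -1/2*(-247) = 247/2 ≈ 123.50)
Q = sqrt(134) ≈ 11.576
-98310 + v(Q, m) = -98310 + (346 + 247/2) = -98310 + 939/2 = -195681/2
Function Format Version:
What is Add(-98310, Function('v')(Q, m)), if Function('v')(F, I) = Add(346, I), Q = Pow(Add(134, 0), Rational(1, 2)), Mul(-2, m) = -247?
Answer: Rational(-195681, 2) ≈ -97841.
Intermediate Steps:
m = Rational(247, 2) (m = Mul(Rational(-1, 2), -247) = Rational(247, 2) ≈ 123.50)
Q = Pow(134, Rational(1, 2)) ≈ 11.576
Add(-98310, Function('v')(Q, m)) = Add(-98310, Add(346, Rational(247, 2))) = Add(-98310, Rational(939, 2)) = Rational(-195681, 2)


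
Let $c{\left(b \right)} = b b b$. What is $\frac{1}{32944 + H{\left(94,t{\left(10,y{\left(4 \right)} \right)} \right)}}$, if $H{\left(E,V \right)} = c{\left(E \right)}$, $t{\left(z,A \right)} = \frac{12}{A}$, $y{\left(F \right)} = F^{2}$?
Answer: $\frac{1}{863528} \approx 1.158 \cdot 10^{-6}$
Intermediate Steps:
$c{\left(b \right)} = b^{3}$ ($c{\left(b \right)} = b^{2} b = b^{3}$)
$H{\left(E,V \right)} = E^{3}$
$\frac{1}{32944 + H{\left(94,t{\left(10,y{\left(4 \right)} \right)} \right)}} = \frac{1}{32944 + 94^{3}} = \frac{1}{32944 + 830584} = \frac{1}{863528}$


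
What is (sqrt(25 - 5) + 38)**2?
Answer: 1464 + 152*sqrt(5) ≈ 1803.9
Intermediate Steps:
(sqrt(25 - 5) + 38)**2 = (sqrt(20) + 38)**2 = (2*sqrt(5) + 38)**2 = (38 + 2*sqrt(5))**2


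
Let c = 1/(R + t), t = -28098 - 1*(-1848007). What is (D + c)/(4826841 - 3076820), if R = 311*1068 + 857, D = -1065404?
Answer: -2293723187255/3767644711194 ≈ -0.60880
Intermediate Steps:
R = 333005 (R = 332148 + 857 = 333005)
t = 1819909 (t = -28098 + 1848007 = 1819909)
c = 1/2152914 (c = 1/(333005 + 1819909) = 1/2152914 ≈ 4.6449e-7)
(D + c)/(4826841 - 3076820) = (-1065404 + 1/2152914)/(4826841 - 3076820) = -2293723187255/2152914/1750021 = -2293723187255/2152914*1/1750021 = -2293723187255/3767644711194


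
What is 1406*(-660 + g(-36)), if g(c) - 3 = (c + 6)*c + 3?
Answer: 598956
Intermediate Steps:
g(c) = 6 + c*(6 + c) (g(c) = 3 + ((c + 6)*c + 3) = 3 + ((6 + c)*c + 3) = 3 + (c*(6 + c) + 3) = 3 + (3 + c*(6 + c)) = 6 + c*(6 + c))
1406*(-660 + g(-36)) = 1406*(-660 + (6 + (-36)² + 6*(-36))) = 1406*(-660 + (6 + 1296 - 216)) = 1406*(-660 + 1086) = 1406*426 = 598956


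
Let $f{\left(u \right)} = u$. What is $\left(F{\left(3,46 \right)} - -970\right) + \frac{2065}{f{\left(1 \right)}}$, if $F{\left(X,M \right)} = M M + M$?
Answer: $5197$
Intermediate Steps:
$F{\left(X,M \right)} = M + M^{2}$ ($F{\left(X,M \right)} = M^{2} + M = M + M^{2}$)
$\left(F{\left(3,46 \right)} - -970\right) + \frac{2065}{f{\left(1 \right)}} = \left(46 \left(1 + 46\right) - -970\right) + \frac{2065}{1} = \left(46 \cdot 47 + \left(-397 + 1367\right)\right) + 2065 \cdot 1 = \left(2162 + 970\right) + 2065 = 3132 + 2065 = 5197$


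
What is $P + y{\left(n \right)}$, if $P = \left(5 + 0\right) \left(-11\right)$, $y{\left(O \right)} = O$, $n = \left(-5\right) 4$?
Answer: $-75$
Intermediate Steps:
$n = -20$
$P = -55$ ($P = 5 \left(-11\right) = -55$)
$P + y{\left(n \right)} = -55 - 20 = -75$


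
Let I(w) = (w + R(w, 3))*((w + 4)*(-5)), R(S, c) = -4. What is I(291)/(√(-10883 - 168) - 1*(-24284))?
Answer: -10280024300/589723707 + 423325*I*√11051/589723707 ≈ -17.432 + 0.075462*I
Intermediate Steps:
I(w) = (-20 - 5*w)*(-4 + w) (I(w) = (w - 4)*((w + 4)*(-5)) = (-4 + w)*((4 + w)*(-5)) = (-4 + w)*(-20 - 5*w) = (-20 - 5*w)*(-4 + w))
I(291)/(√(-10883 - 168) - 1*(-24284)) = (80 - 5*291²)/(√(-10883 - 168) - 1*(-24284)) = (80 - 5*84681)/(√(-11051) + 24284) = (80 - 423405)/(I*√11051 + 24284) = -423325/(24284 + I*√11051)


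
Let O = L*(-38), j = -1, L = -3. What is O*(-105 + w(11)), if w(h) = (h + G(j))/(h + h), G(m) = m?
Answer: -131100/11 ≈ -11918.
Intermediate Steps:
O = 114 (O = -3*(-38) = 114)
w(h) = (-1 + h)/(2*h) (w(h) = (h - 1)/(h + h) = (-1 + h)/((2*h)) = (-1 + h)*(1/(2*h)) = (-1 + h)/(2*h))
O*(-105 + w(11)) = 114*(-105 + (1/2)*(-1 + 11)/11) = 114*(-105 + (1/2)*(1/11)*10) = 114*(-105 + 5/11) = 114*(-1150/11) = -131100/11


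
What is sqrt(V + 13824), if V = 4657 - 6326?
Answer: sqrt(12155) ≈ 110.25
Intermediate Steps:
V = -1669
sqrt(V + 13824) = sqrt(-1669 + 13824) = sqrt(12155)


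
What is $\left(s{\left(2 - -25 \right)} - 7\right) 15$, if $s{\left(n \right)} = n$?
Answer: $300$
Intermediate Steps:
$\left(s{\left(2 - -25 \right)} - 7\right) 15 = \left(\left(2 - -25\right) - 7\right) 15 = \left(\left(2 + 25\right) - 7\right) 15 = \left(27 - 7\right) 15 = 20 \cdot 15 = 300$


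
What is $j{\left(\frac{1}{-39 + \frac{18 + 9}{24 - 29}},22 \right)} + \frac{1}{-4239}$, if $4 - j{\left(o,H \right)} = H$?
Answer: $- \frac{76303}{4239} \approx -18.0$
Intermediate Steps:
$j{\left(o,H \right)} = 4 - H$
$j{\left(\frac{1}{-39 + \frac{18 + 9}{24 - 29}},22 \right)} + \frac{1}{-4239} = \left(4 - 22\right) + \frac{1}{-4239} = \left(4 - 22\right) - \frac{1}{4239} = -18 - \frac{1}{4239} = - \frac{76303}{4239}$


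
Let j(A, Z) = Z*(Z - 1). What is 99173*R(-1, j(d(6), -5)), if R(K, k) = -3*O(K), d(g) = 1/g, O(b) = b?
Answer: 297519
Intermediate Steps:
j(A, Z) = Z*(-1 + Z)
R(K, k) = -3*K
99173*R(-1, j(d(6), -5)) = 99173*(-3*(-1)) = 99173*3 = 297519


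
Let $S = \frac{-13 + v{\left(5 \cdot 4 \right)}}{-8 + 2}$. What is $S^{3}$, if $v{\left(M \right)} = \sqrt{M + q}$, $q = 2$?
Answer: $\frac{\left(13 - \sqrt{22}\right)^{3}}{216} \approx 2.6563$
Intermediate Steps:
$v{\left(M \right)} = \sqrt{2 + M}$ ($v{\left(M \right)} = \sqrt{M + 2} = \sqrt{2 + M}$)
$S = \frac{13}{6} - \frac{\sqrt{22}}{6}$ ($S = \frac{-13 + \sqrt{2 + 5 \cdot 4}}{-8 + 2} = \frac{-13 + \sqrt{2 + 20}}{-6} = \left(-13 + \sqrt{22}\right) \left(- \frac{1}{6}\right) = \frac{13}{6} - \frac{\sqrt{22}}{6} \approx 1.3849$)
$S^{3} = \left(\frac{13}{6} - \frac{\sqrt{22}}{6}\right)^{3}$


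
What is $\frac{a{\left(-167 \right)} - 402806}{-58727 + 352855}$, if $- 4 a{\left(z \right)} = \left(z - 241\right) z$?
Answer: $- \frac{26240}{18383} \approx -1.4274$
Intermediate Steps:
$a{\left(z \right)} = - \frac{z \left(-241 + z\right)}{4}$ ($a{\left(z \right)} = - \frac{\left(z - 241\right) z}{4} = - \frac{\left(-241 + z\right) z}{4} = - \frac{z \left(-241 + z\right)}{4}$)
$\frac{a{\left(-167 \right)} - 402806}{-58727 + 352855} = \frac{\frac{1}{4} \left(-167\right) \left(241 - -167\right) - 402806}{-58727 + 352855} = \frac{\frac{1}{4} \left(-167\right) \left(241 + 167\right) - 402806}{294128} = \left(\frac{1}{4} \left(-167\right) 408 - 402806\right) \frac{1}{294128} = \left(-17034 - 402806\right) \frac{1}{294128} = \left(-419840\right) \frac{1}{294128} = - \frac{26240}{18383}$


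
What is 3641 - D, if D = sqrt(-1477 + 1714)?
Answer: 3641 - sqrt(237) ≈ 3625.6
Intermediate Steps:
D = sqrt(237) ≈ 15.395
3641 - D = 3641 - sqrt(237)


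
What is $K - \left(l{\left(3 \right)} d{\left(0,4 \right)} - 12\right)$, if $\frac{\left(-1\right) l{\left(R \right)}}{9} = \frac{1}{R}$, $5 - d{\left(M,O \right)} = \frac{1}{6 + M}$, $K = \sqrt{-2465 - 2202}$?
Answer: $\frac{53}{2} + i \sqrt{4667} \approx 26.5 + 68.315 i$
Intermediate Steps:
$K = i \sqrt{4667}$ ($K = \sqrt{-4667} = i \sqrt{4667} \approx 68.315 i$)
$d{\left(M,O \right)} = 5 - \frac{1}{6 + M}$
$l{\left(R \right)} = - \frac{9}{R}$
$K - \left(l{\left(3 \right)} d{\left(0,4 \right)} - 12\right) = i \sqrt{4667} - \left(- \frac{9}{3} \frac{29 + 5 \cdot 0}{6 + 0} - 12\right) = i \sqrt{4667} - \left(\left(-9\right) \frac{1}{3} \frac{29 + 0}{6} - 12\right) = i \sqrt{4667} - \left(- 3 \cdot \frac{1}{6} \cdot 29 - 12\right) = i \sqrt{4667} - \left(\left(-3\right) \frac{29}{6} - 12\right) = i \sqrt{4667} - \left(- \frac{29}{2} - 12\right) = i \sqrt{4667} - - \frac{53}{2} = i \sqrt{4667} + \frac{53}{2} = \frac{53}{2} + i \sqrt{4667}$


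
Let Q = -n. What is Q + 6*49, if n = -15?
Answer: 309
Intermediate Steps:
Q = 15 (Q = -1*(-15) = 15)
Q + 6*49 = 15 + 6*49 = 15 + 294 = 309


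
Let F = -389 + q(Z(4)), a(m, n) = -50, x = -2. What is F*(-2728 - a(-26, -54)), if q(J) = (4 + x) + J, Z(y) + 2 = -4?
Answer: 1052454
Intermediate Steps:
Z(y) = -6 (Z(y) = -2 - 4 = -6)
q(J) = 2 + J (q(J) = (4 - 2) + J = 2 + J)
F = -393 (F = -389 + (2 - 6) = -389 - 4 = -393)
F*(-2728 - a(-26, -54)) = -393*(-2728 - 1*(-50)) = -393*(-2728 + 50) = -393*(-2678) = 1052454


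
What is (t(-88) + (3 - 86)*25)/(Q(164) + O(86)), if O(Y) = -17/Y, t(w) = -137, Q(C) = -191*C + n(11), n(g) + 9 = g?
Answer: 190232/2693709 ≈ 0.070621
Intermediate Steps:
n(g) = -9 + g
Q(C) = 2 - 191*C (Q(C) = -191*C + (-9 + 11) = -191*C + 2 = 2 - 191*C)
(t(-88) + (3 - 86)*25)/(Q(164) + O(86)) = (-137 + (3 - 86)*25)/((2 - 191*164) - 17/86) = (-137 - 83*25)/((2 - 31324) - 17*1/86) = (-137 - 2075)/(-31322 - 17/86) = -2212/(-2693709/86) = -2212*(-86/2693709) = 190232/2693709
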